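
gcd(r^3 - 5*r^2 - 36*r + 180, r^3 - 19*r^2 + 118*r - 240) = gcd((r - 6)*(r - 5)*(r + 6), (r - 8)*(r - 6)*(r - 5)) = r^2 - 11*r + 30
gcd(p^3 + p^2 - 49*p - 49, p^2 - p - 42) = p - 7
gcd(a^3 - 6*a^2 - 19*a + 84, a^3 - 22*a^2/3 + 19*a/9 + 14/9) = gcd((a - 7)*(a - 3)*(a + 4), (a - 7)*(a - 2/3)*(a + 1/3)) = a - 7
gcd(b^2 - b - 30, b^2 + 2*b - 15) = b + 5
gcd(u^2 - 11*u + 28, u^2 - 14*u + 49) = u - 7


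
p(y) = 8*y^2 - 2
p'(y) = 16*y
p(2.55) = 50.02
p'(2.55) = 40.80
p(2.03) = 30.97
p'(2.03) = 32.48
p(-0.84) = 3.64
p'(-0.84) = -13.44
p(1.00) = 6.00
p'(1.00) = 16.00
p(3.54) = 98.25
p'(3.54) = 56.64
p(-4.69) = 173.97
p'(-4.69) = -75.04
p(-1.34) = 12.36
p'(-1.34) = -21.44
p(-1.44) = 14.59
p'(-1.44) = -23.04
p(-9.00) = 646.00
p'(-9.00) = -144.00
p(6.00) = 286.00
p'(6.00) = 96.00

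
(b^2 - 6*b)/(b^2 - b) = (b - 6)/(b - 1)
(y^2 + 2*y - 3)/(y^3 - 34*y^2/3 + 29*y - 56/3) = 3*(y + 3)/(3*y^2 - 31*y + 56)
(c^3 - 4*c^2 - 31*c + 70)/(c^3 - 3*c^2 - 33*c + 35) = (c - 2)/(c - 1)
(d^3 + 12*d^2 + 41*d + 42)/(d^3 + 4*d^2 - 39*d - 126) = (d + 2)/(d - 6)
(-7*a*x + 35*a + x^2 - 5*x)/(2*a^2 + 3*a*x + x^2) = (-7*a*x + 35*a + x^2 - 5*x)/(2*a^2 + 3*a*x + x^2)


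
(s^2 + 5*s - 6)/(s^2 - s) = (s + 6)/s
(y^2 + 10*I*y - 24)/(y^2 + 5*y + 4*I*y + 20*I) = (y + 6*I)/(y + 5)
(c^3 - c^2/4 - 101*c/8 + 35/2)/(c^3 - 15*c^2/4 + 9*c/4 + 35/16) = 2*(c + 4)/(2*c + 1)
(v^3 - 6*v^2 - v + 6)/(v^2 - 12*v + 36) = (v^2 - 1)/(v - 6)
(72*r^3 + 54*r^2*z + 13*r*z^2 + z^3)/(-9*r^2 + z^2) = (24*r^2 + 10*r*z + z^2)/(-3*r + z)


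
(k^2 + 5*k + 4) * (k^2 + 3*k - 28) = k^4 + 8*k^3 - 9*k^2 - 128*k - 112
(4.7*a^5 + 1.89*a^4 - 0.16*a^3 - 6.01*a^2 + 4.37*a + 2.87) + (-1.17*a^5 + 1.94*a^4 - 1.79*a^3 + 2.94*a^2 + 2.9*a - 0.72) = 3.53*a^5 + 3.83*a^4 - 1.95*a^3 - 3.07*a^2 + 7.27*a + 2.15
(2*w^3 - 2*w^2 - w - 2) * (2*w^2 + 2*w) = 4*w^5 - 6*w^3 - 6*w^2 - 4*w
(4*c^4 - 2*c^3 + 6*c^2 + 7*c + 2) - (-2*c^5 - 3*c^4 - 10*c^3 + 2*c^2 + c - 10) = 2*c^5 + 7*c^4 + 8*c^3 + 4*c^2 + 6*c + 12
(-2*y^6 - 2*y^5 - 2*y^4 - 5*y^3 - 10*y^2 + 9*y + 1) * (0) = 0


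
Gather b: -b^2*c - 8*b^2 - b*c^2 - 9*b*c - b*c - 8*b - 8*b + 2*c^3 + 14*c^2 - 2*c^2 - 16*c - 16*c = b^2*(-c - 8) + b*(-c^2 - 10*c - 16) + 2*c^3 + 12*c^2 - 32*c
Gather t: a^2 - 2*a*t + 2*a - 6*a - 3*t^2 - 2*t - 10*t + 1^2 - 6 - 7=a^2 - 4*a - 3*t^2 + t*(-2*a - 12) - 12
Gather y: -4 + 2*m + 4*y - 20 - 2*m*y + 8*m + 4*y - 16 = 10*m + y*(8 - 2*m) - 40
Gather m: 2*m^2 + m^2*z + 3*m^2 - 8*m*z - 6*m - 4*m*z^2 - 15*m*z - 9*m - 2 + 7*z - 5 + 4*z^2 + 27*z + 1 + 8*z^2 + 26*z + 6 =m^2*(z + 5) + m*(-4*z^2 - 23*z - 15) + 12*z^2 + 60*z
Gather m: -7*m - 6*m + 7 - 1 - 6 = -13*m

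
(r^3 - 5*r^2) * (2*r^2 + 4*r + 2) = 2*r^5 - 6*r^4 - 18*r^3 - 10*r^2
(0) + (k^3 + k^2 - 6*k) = k^3 + k^2 - 6*k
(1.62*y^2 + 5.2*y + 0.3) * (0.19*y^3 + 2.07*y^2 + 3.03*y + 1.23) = 0.3078*y^5 + 4.3414*y^4 + 15.7296*y^3 + 18.3696*y^2 + 7.305*y + 0.369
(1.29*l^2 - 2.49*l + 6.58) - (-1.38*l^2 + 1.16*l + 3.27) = 2.67*l^2 - 3.65*l + 3.31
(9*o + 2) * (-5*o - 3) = -45*o^2 - 37*o - 6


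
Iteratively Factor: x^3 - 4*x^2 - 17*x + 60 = (x + 4)*(x^2 - 8*x + 15) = (x - 5)*(x + 4)*(x - 3)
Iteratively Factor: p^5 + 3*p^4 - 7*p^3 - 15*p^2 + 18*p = (p)*(p^4 + 3*p^3 - 7*p^2 - 15*p + 18) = p*(p - 1)*(p^3 + 4*p^2 - 3*p - 18) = p*(p - 1)*(p + 3)*(p^2 + p - 6) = p*(p - 1)*(p + 3)^2*(p - 2)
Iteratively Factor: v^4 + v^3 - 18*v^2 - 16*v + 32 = (v - 1)*(v^3 + 2*v^2 - 16*v - 32) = (v - 1)*(v + 4)*(v^2 - 2*v - 8) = (v - 4)*(v - 1)*(v + 4)*(v + 2)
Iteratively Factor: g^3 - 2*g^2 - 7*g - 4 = (g - 4)*(g^2 + 2*g + 1) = (g - 4)*(g + 1)*(g + 1)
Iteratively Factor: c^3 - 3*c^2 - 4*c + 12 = (c + 2)*(c^2 - 5*c + 6) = (c - 3)*(c + 2)*(c - 2)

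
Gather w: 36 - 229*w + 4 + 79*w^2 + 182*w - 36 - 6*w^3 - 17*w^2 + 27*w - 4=-6*w^3 + 62*w^2 - 20*w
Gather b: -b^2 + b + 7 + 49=-b^2 + b + 56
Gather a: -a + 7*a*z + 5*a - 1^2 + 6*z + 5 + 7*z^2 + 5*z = a*(7*z + 4) + 7*z^2 + 11*z + 4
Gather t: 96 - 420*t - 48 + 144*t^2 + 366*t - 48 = 144*t^2 - 54*t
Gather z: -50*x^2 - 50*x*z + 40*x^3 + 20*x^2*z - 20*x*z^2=40*x^3 - 50*x^2 - 20*x*z^2 + z*(20*x^2 - 50*x)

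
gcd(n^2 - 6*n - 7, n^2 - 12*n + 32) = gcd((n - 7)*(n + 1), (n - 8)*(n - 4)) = 1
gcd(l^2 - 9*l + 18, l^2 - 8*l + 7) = 1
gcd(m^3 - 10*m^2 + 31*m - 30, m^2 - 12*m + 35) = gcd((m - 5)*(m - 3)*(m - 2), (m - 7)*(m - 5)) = m - 5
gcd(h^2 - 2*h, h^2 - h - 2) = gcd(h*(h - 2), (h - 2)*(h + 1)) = h - 2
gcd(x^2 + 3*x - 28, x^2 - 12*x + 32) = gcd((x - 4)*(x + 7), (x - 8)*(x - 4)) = x - 4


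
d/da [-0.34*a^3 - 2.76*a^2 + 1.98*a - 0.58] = -1.02*a^2 - 5.52*a + 1.98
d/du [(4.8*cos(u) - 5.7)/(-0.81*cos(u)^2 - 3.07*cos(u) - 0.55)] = (-3.888*cos(u)^2 + 9.234*cos(u) + 20.139)*sin(u)/(0.6561*cos(u)^4 + 4.9734*cos(u)^3 + 10.3159*cos(u)^2 + 3.377*cos(u) + 0.3025)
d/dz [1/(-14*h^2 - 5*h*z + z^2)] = (5*h - 2*z)/(14*h^2 + 5*h*z - z^2)^2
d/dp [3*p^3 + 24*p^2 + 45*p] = 9*p^2 + 48*p + 45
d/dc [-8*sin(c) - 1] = -8*cos(c)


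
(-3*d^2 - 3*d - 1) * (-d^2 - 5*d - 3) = 3*d^4 + 18*d^3 + 25*d^2 + 14*d + 3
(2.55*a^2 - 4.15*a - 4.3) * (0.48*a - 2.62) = 1.224*a^3 - 8.673*a^2 + 8.809*a + 11.266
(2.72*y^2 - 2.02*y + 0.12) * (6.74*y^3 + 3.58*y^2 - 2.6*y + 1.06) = 18.3328*y^5 - 3.8772*y^4 - 13.4948*y^3 + 8.5648*y^2 - 2.4532*y + 0.1272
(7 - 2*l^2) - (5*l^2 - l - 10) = -7*l^2 + l + 17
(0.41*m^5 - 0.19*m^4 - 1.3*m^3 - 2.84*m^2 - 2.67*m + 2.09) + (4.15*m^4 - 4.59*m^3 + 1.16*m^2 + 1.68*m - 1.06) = 0.41*m^5 + 3.96*m^4 - 5.89*m^3 - 1.68*m^2 - 0.99*m + 1.03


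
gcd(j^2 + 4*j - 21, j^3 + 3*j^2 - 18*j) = j - 3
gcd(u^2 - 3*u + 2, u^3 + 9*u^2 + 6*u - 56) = u - 2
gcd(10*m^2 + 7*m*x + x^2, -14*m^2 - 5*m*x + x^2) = 2*m + x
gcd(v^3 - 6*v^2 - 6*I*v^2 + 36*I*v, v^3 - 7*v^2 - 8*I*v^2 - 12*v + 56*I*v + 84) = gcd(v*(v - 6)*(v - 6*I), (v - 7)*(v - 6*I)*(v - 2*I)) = v - 6*I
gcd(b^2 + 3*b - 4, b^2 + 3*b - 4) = b^2 + 3*b - 4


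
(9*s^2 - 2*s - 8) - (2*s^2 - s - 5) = 7*s^2 - s - 3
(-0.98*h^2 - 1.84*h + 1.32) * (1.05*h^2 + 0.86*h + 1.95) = -1.029*h^4 - 2.7748*h^3 - 2.1074*h^2 - 2.4528*h + 2.574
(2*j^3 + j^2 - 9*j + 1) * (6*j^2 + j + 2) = 12*j^5 + 8*j^4 - 49*j^3 - j^2 - 17*j + 2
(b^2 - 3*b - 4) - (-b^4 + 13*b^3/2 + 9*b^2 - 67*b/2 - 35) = b^4 - 13*b^3/2 - 8*b^2 + 61*b/2 + 31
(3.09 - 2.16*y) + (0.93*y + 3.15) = 6.24 - 1.23*y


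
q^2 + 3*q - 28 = (q - 4)*(q + 7)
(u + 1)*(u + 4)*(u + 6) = u^3 + 11*u^2 + 34*u + 24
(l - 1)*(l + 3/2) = l^2 + l/2 - 3/2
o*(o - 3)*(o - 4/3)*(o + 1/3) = o^4 - 4*o^3 + 23*o^2/9 + 4*o/3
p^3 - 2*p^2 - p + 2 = (p - 2)*(p - 1)*(p + 1)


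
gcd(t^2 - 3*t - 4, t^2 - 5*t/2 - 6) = t - 4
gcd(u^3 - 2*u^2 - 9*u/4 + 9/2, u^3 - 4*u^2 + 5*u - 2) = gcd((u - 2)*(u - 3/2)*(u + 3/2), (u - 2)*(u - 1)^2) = u - 2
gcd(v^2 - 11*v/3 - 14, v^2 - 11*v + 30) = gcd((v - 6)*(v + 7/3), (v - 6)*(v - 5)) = v - 6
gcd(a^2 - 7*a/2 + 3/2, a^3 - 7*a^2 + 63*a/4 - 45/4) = a - 3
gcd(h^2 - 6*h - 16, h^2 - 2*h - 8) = h + 2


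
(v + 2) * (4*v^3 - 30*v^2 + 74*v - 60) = 4*v^4 - 22*v^3 + 14*v^2 + 88*v - 120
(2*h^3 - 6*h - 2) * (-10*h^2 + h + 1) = -20*h^5 + 2*h^4 + 62*h^3 + 14*h^2 - 8*h - 2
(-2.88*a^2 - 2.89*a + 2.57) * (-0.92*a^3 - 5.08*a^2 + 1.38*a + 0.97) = 2.6496*a^5 + 17.2892*a^4 + 8.3424*a^3 - 19.8374*a^2 + 0.743299999999999*a + 2.4929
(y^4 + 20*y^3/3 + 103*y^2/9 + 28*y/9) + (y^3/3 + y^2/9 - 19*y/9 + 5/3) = y^4 + 7*y^3 + 104*y^2/9 + y + 5/3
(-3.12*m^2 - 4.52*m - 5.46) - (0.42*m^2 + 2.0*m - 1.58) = -3.54*m^2 - 6.52*m - 3.88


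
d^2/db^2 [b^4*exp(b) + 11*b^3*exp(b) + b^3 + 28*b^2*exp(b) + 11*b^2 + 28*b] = b^4*exp(b) + 19*b^3*exp(b) + 106*b^2*exp(b) + 178*b*exp(b) + 6*b + 56*exp(b) + 22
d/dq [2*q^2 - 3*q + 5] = 4*q - 3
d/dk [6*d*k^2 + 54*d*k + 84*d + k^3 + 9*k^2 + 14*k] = 12*d*k + 54*d + 3*k^2 + 18*k + 14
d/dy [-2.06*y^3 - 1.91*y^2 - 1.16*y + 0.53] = -6.18*y^2 - 3.82*y - 1.16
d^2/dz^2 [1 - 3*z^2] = -6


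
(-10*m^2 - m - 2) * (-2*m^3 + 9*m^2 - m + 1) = 20*m^5 - 88*m^4 + 5*m^3 - 27*m^2 + m - 2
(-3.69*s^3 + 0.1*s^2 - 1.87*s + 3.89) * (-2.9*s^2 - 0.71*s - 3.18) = 10.701*s^5 + 2.3299*s^4 + 17.0862*s^3 - 10.2713*s^2 + 3.1847*s - 12.3702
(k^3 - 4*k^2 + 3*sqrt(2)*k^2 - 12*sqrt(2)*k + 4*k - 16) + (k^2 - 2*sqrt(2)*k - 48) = k^3 - 3*k^2 + 3*sqrt(2)*k^2 - 14*sqrt(2)*k + 4*k - 64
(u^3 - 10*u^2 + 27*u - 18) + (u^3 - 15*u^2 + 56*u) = 2*u^3 - 25*u^2 + 83*u - 18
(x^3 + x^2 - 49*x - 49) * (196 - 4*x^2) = -4*x^5 - 4*x^4 + 392*x^3 + 392*x^2 - 9604*x - 9604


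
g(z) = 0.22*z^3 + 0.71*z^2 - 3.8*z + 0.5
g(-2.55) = 11.16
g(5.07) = 28.16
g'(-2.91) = -2.34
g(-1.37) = 6.47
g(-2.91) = 12.15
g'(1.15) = -1.29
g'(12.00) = 108.28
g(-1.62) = 7.58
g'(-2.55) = -3.13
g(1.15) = -2.60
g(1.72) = -2.82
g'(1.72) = 0.59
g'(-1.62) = -4.37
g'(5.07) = 20.36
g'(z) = 0.66*z^2 + 1.42*z - 3.8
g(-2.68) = 11.55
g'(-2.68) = -2.87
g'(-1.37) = -4.51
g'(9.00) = 62.44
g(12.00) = 437.30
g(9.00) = 184.19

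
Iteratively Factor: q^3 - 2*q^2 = (q)*(q^2 - 2*q) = q*(q - 2)*(q)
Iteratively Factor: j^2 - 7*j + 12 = (j - 3)*(j - 4)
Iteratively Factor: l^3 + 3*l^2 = (l)*(l^2 + 3*l) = l^2*(l + 3)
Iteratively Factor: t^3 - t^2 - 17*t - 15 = (t + 1)*(t^2 - 2*t - 15) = (t + 1)*(t + 3)*(t - 5)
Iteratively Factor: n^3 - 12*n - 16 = (n + 2)*(n^2 - 2*n - 8) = (n + 2)^2*(n - 4)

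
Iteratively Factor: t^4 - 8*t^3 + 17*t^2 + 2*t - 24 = (t - 3)*(t^3 - 5*t^2 + 2*t + 8) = (t - 4)*(t - 3)*(t^2 - t - 2) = (t - 4)*(t - 3)*(t + 1)*(t - 2)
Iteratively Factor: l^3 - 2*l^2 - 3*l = (l + 1)*(l^2 - 3*l) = (l - 3)*(l + 1)*(l)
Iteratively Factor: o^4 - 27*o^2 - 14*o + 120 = (o - 2)*(o^3 + 2*o^2 - 23*o - 60) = (o - 5)*(o - 2)*(o^2 + 7*o + 12) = (o - 5)*(o - 2)*(o + 3)*(o + 4)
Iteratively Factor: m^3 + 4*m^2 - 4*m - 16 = (m + 2)*(m^2 + 2*m - 8) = (m - 2)*(m + 2)*(m + 4)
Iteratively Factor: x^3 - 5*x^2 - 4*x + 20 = (x - 2)*(x^2 - 3*x - 10) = (x - 5)*(x - 2)*(x + 2)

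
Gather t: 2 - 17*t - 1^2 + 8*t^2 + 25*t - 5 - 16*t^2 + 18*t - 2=-8*t^2 + 26*t - 6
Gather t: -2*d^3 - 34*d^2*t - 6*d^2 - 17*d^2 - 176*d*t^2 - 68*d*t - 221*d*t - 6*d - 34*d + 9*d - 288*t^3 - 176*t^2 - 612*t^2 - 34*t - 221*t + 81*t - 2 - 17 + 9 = -2*d^3 - 23*d^2 - 31*d - 288*t^3 + t^2*(-176*d - 788) + t*(-34*d^2 - 289*d - 174) - 10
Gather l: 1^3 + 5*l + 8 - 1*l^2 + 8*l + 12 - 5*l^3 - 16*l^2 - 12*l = -5*l^3 - 17*l^2 + l + 21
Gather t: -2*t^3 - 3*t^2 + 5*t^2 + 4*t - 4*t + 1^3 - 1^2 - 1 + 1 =-2*t^3 + 2*t^2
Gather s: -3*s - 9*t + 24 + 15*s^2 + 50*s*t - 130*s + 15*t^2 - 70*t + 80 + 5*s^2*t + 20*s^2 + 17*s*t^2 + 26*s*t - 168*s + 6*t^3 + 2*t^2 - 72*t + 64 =s^2*(5*t + 35) + s*(17*t^2 + 76*t - 301) + 6*t^3 + 17*t^2 - 151*t + 168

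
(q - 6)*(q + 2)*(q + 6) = q^3 + 2*q^2 - 36*q - 72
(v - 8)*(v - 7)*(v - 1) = v^3 - 16*v^2 + 71*v - 56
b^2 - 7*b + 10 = (b - 5)*(b - 2)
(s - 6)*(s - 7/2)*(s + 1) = s^3 - 17*s^2/2 + 23*s/2 + 21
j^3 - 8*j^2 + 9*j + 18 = (j - 6)*(j - 3)*(j + 1)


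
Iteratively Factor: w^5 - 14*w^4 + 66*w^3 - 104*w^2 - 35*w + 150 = (w + 1)*(w^4 - 15*w^3 + 81*w^2 - 185*w + 150) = (w - 3)*(w + 1)*(w^3 - 12*w^2 + 45*w - 50) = (w - 5)*(w - 3)*(w + 1)*(w^2 - 7*w + 10) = (w - 5)*(w - 3)*(w - 2)*(w + 1)*(w - 5)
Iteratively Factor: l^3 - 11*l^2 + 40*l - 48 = (l - 4)*(l^2 - 7*l + 12) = (l - 4)*(l - 3)*(l - 4)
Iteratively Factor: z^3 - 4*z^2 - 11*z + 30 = (z + 3)*(z^2 - 7*z + 10) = (z - 5)*(z + 3)*(z - 2)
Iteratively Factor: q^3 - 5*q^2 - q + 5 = (q - 5)*(q^2 - 1) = (q - 5)*(q + 1)*(q - 1)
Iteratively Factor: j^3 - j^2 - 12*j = (j + 3)*(j^2 - 4*j) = (j - 4)*(j + 3)*(j)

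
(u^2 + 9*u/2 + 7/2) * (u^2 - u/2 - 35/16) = u^4 + 4*u^3 - 15*u^2/16 - 371*u/32 - 245/32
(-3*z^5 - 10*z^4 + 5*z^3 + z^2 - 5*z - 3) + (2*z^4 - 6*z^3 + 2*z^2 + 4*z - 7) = -3*z^5 - 8*z^4 - z^3 + 3*z^2 - z - 10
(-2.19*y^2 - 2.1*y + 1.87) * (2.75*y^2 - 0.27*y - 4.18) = -6.0225*y^4 - 5.1837*y^3 + 14.8637*y^2 + 8.2731*y - 7.8166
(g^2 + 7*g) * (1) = g^2 + 7*g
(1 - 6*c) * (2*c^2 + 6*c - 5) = -12*c^3 - 34*c^2 + 36*c - 5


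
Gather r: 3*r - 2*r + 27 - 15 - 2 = r + 10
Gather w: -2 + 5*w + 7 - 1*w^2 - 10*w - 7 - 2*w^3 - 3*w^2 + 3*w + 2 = -2*w^3 - 4*w^2 - 2*w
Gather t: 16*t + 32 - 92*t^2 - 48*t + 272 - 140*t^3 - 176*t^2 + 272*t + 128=-140*t^3 - 268*t^2 + 240*t + 432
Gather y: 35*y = 35*y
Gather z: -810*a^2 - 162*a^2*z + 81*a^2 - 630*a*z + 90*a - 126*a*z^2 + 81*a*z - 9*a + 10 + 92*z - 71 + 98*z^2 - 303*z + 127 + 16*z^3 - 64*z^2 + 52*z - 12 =-729*a^2 + 81*a + 16*z^3 + z^2*(34 - 126*a) + z*(-162*a^2 - 549*a - 159) + 54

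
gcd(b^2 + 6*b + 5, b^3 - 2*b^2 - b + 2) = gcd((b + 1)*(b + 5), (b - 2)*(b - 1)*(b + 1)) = b + 1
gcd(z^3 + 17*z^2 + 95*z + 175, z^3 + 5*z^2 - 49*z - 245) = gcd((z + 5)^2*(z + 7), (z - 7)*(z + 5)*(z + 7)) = z^2 + 12*z + 35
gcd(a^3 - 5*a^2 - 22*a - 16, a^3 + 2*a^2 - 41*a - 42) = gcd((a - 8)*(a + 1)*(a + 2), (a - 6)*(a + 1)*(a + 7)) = a + 1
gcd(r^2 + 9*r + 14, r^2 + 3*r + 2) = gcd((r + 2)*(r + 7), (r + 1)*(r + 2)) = r + 2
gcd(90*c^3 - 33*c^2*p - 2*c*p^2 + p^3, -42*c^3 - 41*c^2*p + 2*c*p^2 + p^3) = 1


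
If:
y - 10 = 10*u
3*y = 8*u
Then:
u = -15/11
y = -40/11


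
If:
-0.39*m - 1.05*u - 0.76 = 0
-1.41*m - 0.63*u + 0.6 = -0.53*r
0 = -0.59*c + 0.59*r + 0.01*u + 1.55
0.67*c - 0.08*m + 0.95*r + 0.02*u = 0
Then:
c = 1.56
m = 0.43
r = -1.05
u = -0.88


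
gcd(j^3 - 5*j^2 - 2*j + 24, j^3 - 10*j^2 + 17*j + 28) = j - 4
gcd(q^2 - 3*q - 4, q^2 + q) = q + 1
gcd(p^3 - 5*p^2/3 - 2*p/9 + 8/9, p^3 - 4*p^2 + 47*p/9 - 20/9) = p^2 - 7*p/3 + 4/3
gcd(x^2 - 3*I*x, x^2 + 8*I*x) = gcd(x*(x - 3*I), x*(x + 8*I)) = x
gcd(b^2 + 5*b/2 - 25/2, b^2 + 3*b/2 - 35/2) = b + 5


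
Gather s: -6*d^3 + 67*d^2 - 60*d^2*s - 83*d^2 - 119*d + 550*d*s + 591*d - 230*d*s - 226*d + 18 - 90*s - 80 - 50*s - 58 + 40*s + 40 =-6*d^3 - 16*d^2 + 246*d + s*(-60*d^2 + 320*d - 100) - 80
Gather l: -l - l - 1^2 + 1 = -2*l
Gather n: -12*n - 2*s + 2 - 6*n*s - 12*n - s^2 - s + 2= n*(-6*s - 24) - s^2 - 3*s + 4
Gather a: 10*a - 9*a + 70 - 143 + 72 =a - 1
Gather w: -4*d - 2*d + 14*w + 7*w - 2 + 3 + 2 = -6*d + 21*w + 3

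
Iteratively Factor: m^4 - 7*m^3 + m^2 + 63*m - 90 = (m - 5)*(m^3 - 2*m^2 - 9*m + 18) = (m - 5)*(m - 3)*(m^2 + m - 6) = (m - 5)*(m - 3)*(m - 2)*(m + 3)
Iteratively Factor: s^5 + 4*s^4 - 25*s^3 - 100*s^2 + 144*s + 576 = (s + 4)*(s^4 - 25*s^2 + 144) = (s - 3)*(s + 4)*(s^3 + 3*s^2 - 16*s - 48) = (s - 4)*(s - 3)*(s + 4)*(s^2 + 7*s + 12) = (s - 4)*(s - 3)*(s + 3)*(s + 4)*(s + 4)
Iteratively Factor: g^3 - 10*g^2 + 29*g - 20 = (g - 4)*(g^2 - 6*g + 5) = (g - 5)*(g - 4)*(g - 1)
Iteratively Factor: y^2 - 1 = (y - 1)*(y + 1)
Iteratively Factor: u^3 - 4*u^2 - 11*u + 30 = (u + 3)*(u^2 - 7*u + 10) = (u - 5)*(u + 3)*(u - 2)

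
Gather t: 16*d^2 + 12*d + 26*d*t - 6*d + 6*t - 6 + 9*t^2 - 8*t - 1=16*d^2 + 6*d + 9*t^2 + t*(26*d - 2) - 7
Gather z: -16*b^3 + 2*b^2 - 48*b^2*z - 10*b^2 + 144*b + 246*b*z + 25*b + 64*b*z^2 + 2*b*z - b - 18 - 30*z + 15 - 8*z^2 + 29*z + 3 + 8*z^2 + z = -16*b^3 - 8*b^2 + 64*b*z^2 + 168*b + z*(-48*b^2 + 248*b)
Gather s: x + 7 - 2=x + 5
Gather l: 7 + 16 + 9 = 32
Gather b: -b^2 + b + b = -b^2 + 2*b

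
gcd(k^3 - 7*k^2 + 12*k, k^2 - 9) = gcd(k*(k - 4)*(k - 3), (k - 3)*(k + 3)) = k - 3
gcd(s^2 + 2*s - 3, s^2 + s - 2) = s - 1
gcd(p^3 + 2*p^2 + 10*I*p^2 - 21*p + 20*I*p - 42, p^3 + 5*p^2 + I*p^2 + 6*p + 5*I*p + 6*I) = p + 2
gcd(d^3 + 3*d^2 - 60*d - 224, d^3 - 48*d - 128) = d^2 - 4*d - 32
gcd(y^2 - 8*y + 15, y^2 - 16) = 1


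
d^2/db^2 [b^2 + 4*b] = 2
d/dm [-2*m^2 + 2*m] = 2 - 4*m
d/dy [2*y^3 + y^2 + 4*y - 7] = 6*y^2 + 2*y + 4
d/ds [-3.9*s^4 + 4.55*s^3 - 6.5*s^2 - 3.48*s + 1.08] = -15.6*s^3 + 13.65*s^2 - 13.0*s - 3.48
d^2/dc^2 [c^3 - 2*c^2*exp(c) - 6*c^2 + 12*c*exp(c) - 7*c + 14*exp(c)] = -2*c^2*exp(c) + 4*c*exp(c) + 6*c + 34*exp(c) - 12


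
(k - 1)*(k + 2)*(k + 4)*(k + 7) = k^4 + 12*k^3 + 37*k^2 + 6*k - 56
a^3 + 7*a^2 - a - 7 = (a - 1)*(a + 1)*(a + 7)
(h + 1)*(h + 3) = h^2 + 4*h + 3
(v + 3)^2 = v^2 + 6*v + 9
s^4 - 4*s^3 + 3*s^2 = s^2*(s - 3)*(s - 1)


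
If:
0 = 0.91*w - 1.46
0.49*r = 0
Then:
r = 0.00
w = 1.60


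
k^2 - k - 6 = (k - 3)*(k + 2)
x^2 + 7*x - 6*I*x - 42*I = (x + 7)*(x - 6*I)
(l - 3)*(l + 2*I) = l^2 - 3*l + 2*I*l - 6*I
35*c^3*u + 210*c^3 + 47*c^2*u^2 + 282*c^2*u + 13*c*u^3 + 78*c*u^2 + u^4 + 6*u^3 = (c + u)*(5*c + u)*(7*c + u)*(u + 6)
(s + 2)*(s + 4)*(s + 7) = s^3 + 13*s^2 + 50*s + 56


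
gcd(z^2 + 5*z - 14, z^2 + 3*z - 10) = z - 2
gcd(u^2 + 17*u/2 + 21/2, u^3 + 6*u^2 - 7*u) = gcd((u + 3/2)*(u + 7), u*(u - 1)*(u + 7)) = u + 7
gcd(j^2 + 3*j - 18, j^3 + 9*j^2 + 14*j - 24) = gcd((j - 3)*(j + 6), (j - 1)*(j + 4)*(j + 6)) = j + 6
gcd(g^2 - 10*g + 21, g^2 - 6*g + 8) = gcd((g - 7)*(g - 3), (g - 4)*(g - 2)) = 1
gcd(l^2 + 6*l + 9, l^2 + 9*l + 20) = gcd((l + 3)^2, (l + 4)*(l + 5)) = 1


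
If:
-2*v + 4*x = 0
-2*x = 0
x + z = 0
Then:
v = 0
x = 0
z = 0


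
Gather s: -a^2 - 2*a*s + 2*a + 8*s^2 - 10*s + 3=-a^2 + 2*a + 8*s^2 + s*(-2*a - 10) + 3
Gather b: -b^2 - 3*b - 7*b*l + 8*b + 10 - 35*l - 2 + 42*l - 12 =-b^2 + b*(5 - 7*l) + 7*l - 4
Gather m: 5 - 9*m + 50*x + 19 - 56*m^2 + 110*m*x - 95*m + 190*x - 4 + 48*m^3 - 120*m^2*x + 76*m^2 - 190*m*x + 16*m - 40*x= 48*m^3 + m^2*(20 - 120*x) + m*(-80*x - 88) + 200*x + 20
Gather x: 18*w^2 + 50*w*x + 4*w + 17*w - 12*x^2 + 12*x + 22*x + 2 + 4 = 18*w^2 + 21*w - 12*x^2 + x*(50*w + 34) + 6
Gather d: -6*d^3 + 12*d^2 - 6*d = -6*d^3 + 12*d^2 - 6*d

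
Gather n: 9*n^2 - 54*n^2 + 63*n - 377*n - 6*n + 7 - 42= -45*n^2 - 320*n - 35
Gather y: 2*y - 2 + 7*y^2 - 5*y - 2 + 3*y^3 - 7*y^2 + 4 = 3*y^3 - 3*y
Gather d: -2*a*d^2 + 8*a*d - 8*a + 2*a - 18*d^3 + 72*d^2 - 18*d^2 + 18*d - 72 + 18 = -6*a - 18*d^3 + d^2*(54 - 2*a) + d*(8*a + 18) - 54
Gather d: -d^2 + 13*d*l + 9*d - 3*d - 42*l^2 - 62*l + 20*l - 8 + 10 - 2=-d^2 + d*(13*l + 6) - 42*l^2 - 42*l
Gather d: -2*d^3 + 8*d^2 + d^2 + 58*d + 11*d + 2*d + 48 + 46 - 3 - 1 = -2*d^3 + 9*d^2 + 71*d + 90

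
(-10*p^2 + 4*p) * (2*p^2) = -20*p^4 + 8*p^3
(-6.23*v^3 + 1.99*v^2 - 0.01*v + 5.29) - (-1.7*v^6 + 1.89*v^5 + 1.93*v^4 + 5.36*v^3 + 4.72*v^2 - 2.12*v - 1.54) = 1.7*v^6 - 1.89*v^5 - 1.93*v^4 - 11.59*v^3 - 2.73*v^2 + 2.11*v + 6.83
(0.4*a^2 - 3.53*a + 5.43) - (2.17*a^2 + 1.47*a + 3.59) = -1.77*a^2 - 5.0*a + 1.84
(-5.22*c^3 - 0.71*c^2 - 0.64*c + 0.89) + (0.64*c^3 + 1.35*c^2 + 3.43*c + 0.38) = -4.58*c^3 + 0.64*c^2 + 2.79*c + 1.27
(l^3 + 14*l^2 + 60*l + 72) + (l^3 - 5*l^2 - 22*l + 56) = 2*l^3 + 9*l^2 + 38*l + 128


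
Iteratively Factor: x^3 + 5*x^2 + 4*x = (x)*(x^2 + 5*x + 4) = x*(x + 4)*(x + 1)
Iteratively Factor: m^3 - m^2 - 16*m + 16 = (m - 1)*(m^2 - 16) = (m - 4)*(m - 1)*(m + 4)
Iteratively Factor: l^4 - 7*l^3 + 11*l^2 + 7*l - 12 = (l + 1)*(l^3 - 8*l^2 + 19*l - 12) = (l - 1)*(l + 1)*(l^2 - 7*l + 12) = (l - 4)*(l - 1)*(l + 1)*(l - 3)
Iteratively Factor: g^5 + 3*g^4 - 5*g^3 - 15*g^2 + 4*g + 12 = (g + 2)*(g^4 + g^3 - 7*g^2 - g + 6) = (g + 2)*(g + 3)*(g^3 - 2*g^2 - g + 2) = (g + 1)*(g + 2)*(g + 3)*(g^2 - 3*g + 2) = (g - 1)*(g + 1)*(g + 2)*(g + 3)*(g - 2)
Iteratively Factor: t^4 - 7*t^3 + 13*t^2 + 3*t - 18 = (t + 1)*(t^3 - 8*t^2 + 21*t - 18) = (t - 3)*(t + 1)*(t^2 - 5*t + 6) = (t - 3)*(t - 2)*(t + 1)*(t - 3)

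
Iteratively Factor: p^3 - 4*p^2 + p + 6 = (p + 1)*(p^2 - 5*p + 6) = (p - 2)*(p + 1)*(p - 3)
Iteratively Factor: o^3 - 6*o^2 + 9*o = (o - 3)*(o^2 - 3*o) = (o - 3)^2*(o)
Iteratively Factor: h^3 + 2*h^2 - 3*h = (h + 3)*(h^2 - h) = h*(h + 3)*(h - 1)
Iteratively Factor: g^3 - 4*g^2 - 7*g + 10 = (g - 1)*(g^2 - 3*g - 10) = (g - 5)*(g - 1)*(g + 2)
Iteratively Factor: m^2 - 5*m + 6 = (m - 3)*(m - 2)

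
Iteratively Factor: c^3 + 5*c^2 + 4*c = (c)*(c^2 + 5*c + 4) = c*(c + 4)*(c + 1)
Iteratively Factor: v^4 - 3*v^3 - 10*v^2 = (v)*(v^3 - 3*v^2 - 10*v) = v*(v + 2)*(v^2 - 5*v) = v*(v - 5)*(v + 2)*(v)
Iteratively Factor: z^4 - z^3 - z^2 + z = (z - 1)*(z^3 - z) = (z - 1)^2*(z^2 + z) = (z - 1)^2*(z + 1)*(z)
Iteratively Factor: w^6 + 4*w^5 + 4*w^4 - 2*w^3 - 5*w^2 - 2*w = (w - 1)*(w^5 + 5*w^4 + 9*w^3 + 7*w^2 + 2*w) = (w - 1)*(w + 1)*(w^4 + 4*w^3 + 5*w^2 + 2*w) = (w - 1)*(w + 1)^2*(w^3 + 3*w^2 + 2*w) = (w - 1)*(w + 1)^3*(w^2 + 2*w) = (w - 1)*(w + 1)^3*(w + 2)*(w)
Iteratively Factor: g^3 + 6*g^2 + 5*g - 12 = (g - 1)*(g^2 + 7*g + 12) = (g - 1)*(g + 4)*(g + 3)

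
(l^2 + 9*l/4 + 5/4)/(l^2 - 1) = (l + 5/4)/(l - 1)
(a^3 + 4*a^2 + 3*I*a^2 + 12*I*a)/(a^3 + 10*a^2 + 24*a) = (a + 3*I)/(a + 6)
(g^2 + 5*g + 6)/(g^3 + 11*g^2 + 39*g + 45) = (g + 2)/(g^2 + 8*g + 15)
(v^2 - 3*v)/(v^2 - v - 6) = v/(v + 2)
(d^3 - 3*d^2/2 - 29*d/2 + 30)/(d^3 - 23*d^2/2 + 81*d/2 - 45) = (d + 4)/(d - 6)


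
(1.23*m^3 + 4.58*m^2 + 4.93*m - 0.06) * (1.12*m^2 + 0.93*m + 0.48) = 1.3776*m^5 + 6.2735*m^4 + 10.3714*m^3 + 6.7161*m^2 + 2.3106*m - 0.0288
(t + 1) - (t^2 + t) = 1 - t^2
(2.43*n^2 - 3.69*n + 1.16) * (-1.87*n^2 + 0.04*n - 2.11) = -4.5441*n^4 + 6.9975*n^3 - 7.4441*n^2 + 7.8323*n - 2.4476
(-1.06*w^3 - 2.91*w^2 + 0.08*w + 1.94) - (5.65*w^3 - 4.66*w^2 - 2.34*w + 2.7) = -6.71*w^3 + 1.75*w^2 + 2.42*w - 0.76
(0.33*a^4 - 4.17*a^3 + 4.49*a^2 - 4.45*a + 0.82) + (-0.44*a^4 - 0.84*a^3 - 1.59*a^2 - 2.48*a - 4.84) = -0.11*a^4 - 5.01*a^3 + 2.9*a^2 - 6.93*a - 4.02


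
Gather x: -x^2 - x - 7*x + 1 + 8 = -x^2 - 8*x + 9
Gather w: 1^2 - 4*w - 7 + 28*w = 24*w - 6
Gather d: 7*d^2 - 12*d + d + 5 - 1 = 7*d^2 - 11*d + 4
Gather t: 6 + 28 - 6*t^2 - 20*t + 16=-6*t^2 - 20*t + 50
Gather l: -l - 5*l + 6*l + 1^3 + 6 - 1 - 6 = 0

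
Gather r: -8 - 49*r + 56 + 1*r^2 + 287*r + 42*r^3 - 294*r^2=42*r^3 - 293*r^2 + 238*r + 48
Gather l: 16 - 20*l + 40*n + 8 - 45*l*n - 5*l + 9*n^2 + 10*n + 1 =l*(-45*n - 25) + 9*n^2 + 50*n + 25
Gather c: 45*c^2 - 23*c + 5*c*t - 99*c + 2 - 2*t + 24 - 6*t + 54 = 45*c^2 + c*(5*t - 122) - 8*t + 80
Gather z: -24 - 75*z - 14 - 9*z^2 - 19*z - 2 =-9*z^2 - 94*z - 40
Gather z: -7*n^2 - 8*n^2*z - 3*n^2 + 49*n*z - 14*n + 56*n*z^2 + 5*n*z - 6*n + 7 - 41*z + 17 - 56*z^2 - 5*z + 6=-10*n^2 - 20*n + z^2*(56*n - 56) + z*(-8*n^2 + 54*n - 46) + 30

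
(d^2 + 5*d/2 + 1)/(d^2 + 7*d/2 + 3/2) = (d + 2)/(d + 3)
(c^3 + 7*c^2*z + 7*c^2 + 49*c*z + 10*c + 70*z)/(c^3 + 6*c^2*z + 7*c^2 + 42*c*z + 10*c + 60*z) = (c + 7*z)/(c + 6*z)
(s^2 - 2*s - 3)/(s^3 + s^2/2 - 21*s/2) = 2*(s + 1)/(s*(2*s + 7))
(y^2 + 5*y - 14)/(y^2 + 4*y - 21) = (y - 2)/(y - 3)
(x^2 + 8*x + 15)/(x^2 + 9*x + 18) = (x + 5)/(x + 6)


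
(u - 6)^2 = u^2 - 12*u + 36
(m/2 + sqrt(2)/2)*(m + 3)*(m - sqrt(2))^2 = m^4/2 - sqrt(2)*m^3/2 + 3*m^3/2 - 3*sqrt(2)*m^2/2 - m^2 - 3*m + sqrt(2)*m + 3*sqrt(2)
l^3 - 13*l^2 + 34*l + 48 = (l - 8)*(l - 6)*(l + 1)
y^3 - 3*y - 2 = (y - 2)*(y + 1)^2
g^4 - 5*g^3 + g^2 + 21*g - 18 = (g - 3)^2*(g - 1)*(g + 2)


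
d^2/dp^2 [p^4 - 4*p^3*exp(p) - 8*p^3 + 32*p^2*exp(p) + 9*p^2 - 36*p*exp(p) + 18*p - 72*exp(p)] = -4*p^3*exp(p) + 8*p^2*exp(p) + 12*p^2 + 68*p*exp(p) - 48*p - 80*exp(p) + 18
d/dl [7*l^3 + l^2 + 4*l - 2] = 21*l^2 + 2*l + 4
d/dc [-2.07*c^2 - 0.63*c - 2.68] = -4.14*c - 0.63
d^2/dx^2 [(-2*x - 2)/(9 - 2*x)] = 88/(2*x - 9)^3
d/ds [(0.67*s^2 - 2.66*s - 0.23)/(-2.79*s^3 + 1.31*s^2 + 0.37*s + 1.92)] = (1.8693*s^4 - 14.8428*s^3 + 1.8074*s^2 + 3.1754*s - 5.0221)/(7.7841*s^6 - 7.3098*s^5 - 0.3485*s^4 - 9.7442*s^3 + 5.1673*s^2 + 1.4208*s + 3.6864)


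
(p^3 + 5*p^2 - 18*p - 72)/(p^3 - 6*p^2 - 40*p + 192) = (p + 3)/(p - 8)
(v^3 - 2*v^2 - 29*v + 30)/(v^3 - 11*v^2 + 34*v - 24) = (v + 5)/(v - 4)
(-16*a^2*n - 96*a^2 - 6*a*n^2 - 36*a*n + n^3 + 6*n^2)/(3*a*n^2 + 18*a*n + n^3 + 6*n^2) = (-16*a^2 - 6*a*n + n^2)/(n*(3*a + n))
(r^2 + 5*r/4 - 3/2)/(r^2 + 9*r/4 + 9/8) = 2*(4*r^2 + 5*r - 6)/(8*r^2 + 18*r + 9)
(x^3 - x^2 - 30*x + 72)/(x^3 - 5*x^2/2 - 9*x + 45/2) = 2*(x^2 + 2*x - 24)/(2*x^2 + x - 15)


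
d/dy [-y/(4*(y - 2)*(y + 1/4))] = 2*(2*y^2 + 1)/(16*y^4 - 56*y^3 + 33*y^2 + 28*y + 4)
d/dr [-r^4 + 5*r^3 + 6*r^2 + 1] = r*(-4*r^2 + 15*r + 12)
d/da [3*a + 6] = 3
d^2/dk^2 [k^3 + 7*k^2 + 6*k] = 6*k + 14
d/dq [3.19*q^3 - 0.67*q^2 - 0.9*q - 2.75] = 9.57*q^2 - 1.34*q - 0.9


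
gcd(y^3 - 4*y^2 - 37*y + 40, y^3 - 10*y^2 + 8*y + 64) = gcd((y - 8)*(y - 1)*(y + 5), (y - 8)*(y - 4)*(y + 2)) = y - 8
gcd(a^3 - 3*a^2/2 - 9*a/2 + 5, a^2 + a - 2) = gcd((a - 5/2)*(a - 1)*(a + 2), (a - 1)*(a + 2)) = a^2 + a - 2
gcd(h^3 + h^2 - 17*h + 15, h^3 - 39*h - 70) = h + 5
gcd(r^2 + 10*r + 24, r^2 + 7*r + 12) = r + 4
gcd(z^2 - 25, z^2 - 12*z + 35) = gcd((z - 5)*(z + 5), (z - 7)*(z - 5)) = z - 5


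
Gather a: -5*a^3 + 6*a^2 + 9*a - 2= -5*a^3 + 6*a^2 + 9*a - 2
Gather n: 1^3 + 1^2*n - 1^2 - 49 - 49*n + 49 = -48*n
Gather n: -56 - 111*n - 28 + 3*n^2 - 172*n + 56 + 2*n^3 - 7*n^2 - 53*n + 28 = 2*n^3 - 4*n^2 - 336*n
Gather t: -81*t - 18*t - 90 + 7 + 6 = -99*t - 77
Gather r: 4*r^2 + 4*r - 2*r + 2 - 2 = 4*r^2 + 2*r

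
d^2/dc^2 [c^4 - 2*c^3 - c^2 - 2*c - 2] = 12*c^2 - 12*c - 2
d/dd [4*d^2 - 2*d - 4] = 8*d - 2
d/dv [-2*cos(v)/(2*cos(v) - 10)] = -5*sin(v)/(cos(v) - 5)^2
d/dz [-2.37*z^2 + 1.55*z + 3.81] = 1.55 - 4.74*z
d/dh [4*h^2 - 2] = 8*h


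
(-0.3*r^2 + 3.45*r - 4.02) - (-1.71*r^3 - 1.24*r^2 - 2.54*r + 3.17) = 1.71*r^3 + 0.94*r^2 + 5.99*r - 7.19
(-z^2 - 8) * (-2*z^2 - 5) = 2*z^4 + 21*z^2 + 40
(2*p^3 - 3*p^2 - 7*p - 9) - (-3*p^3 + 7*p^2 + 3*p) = 5*p^3 - 10*p^2 - 10*p - 9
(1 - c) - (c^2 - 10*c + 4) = -c^2 + 9*c - 3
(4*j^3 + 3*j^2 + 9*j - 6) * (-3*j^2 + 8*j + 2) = -12*j^5 + 23*j^4 + 5*j^3 + 96*j^2 - 30*j - 12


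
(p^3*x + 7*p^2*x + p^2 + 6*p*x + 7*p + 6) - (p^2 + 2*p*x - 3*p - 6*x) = p^3*x + 7*p^2*x + 4*p*x + 10*p + 6*x + 6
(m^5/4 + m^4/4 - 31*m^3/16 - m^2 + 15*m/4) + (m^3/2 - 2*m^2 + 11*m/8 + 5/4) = m^5/4 + m^4/4 - 23*m^3/16 - 3*m^2 + 41*m/8 + 5/4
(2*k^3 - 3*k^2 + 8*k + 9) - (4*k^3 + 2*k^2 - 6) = -2*k^3 - 5*k^2 + 8*k + 15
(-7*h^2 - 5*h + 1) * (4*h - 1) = -28*h^3 - 13*h^2 + 9*h - 1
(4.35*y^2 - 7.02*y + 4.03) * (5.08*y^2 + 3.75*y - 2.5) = 22.098*y^4 - 19.3491*y^3 - 16.7276*y^2 + 32.6625*y - 10.075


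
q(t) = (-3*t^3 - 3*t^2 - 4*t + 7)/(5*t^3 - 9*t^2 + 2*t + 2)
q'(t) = (-15*t^2 + 18*t - 2)*(-3*t^3 - 3*t^2 - 4*t + 7)/(5*t^3 - 9*t^2 + 2*t + 2)^2 + (-9*t^2 - 6*t - 4)/(5*t^3 - 9*t^2 + 2*t + 2) = (42*t^4 + 28*t^3 - 165*t^2 + 114*t - 22)/(25*t^6 - 90*t^5 + 101*t^4 - 16*t^3 - 32*t^2 + 8*t + 4)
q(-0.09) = 4.21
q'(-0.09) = -11.06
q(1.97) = -3.84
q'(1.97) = 4.79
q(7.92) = -0.88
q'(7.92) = 0.05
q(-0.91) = -0.94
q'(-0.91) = -2.09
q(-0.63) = -2.22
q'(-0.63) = -9.58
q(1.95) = -3.94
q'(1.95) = 5.06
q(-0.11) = 4.45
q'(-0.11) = -13.20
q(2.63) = -2.19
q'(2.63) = 1.28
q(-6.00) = -0.40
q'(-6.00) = 0.02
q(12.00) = -0.77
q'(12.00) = 0.02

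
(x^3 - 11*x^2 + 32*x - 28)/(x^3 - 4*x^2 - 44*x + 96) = (x^2 - 9*x + 14)/(x^2 - 2*x - 48)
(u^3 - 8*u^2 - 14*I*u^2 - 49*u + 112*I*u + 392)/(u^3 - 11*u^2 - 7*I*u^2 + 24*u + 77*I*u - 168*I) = (u - 7*I)/(u - 3)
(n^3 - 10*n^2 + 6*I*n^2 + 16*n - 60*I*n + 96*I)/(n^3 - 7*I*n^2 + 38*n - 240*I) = (n^2 - 10*n + 16)/(n^2 - 13*I*n - 40)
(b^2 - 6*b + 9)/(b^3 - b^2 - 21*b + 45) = 1/(b + 5)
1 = 1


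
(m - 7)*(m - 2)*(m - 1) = m^3 - 10*m^2 + 23*m - 14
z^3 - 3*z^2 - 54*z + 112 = (z - 8)*(z - 2)*(z + 7)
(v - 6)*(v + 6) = v^2 - 36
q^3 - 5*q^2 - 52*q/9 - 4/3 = (q - 6)*(q + 1/3)*(q + 2/3)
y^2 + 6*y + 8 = (y + 2)*(y + 4)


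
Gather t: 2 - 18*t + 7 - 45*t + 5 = 14 - 63*t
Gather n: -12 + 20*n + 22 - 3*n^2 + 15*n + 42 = -3*n^2 + 35*n + 52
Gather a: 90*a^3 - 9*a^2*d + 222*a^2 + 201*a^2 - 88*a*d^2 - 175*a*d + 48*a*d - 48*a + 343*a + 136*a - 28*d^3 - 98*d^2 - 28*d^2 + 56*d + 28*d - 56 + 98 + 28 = 90*a^3 + a^2*(423 - 9*d) + a*(-88*d^2 - 127*d + 431) - 28*d^3 - 126*d^2 + 84*d + 70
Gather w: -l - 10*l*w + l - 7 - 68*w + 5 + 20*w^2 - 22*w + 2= 20*w^2 + w*(-10*l - 90)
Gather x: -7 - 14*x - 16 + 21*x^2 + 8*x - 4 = 21*x^2 - 6*x - 27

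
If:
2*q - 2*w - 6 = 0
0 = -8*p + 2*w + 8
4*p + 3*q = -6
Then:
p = -3/16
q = -7/4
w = -19/4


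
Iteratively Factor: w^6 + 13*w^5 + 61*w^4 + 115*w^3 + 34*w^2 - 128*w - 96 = (w + 2)*(w^5 + 11*w^4 + 39*w^3 + 37*w^2 - 40*w - 48) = (w + 1)*(w + 2)*(w^4 + 10*w^3 + 29*w^2 + 8*w - 48) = (w + 1)*(w + 2)*(w + 4)*(w^3 + 6*w^2 + 5*w - 12) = (w + 1)*(w + 2)*(w + 3)*(w + 4)*(w^2 + 3*w - 4) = (w + 1)*(w + 2)*(w + 3)*(w + 4)^2*(w - 1)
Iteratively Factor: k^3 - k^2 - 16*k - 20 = (k - 5)*(k^2 + 4*k + 4) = (k - 5)*(k + 2)*(k + 2)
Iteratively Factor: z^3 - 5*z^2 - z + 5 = (z + 1)*(z^2 - 6*z + 5) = (z - 5)*(z + 1)*(z - 1)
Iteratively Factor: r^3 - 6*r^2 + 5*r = (r)*(r^2 - 6*r + 5) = r*(r - 1)*(r - 5)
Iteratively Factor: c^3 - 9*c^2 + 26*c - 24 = (c - 3)*(c^2 - 6*c + 8) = (c - 4)*(c - 3)*(c - 2)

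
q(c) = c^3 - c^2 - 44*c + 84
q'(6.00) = 52.00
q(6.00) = 0.00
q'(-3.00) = -11.00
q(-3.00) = 180.00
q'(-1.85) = -30.03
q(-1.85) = 155.65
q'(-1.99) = -28.14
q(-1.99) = 159.72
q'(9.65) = 216.07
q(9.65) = 464.91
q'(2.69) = -27.67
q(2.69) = -22.13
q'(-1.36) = -35.73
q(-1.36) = 139.47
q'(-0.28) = -43.20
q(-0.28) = 96.22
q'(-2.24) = -24.47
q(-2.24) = 166.30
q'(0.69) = -43.95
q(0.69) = 53.49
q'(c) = 3*c^2 - 2*c - 44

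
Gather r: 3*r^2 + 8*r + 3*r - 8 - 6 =3*r^2 + 11*r - 14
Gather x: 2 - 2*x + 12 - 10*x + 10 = 24 - 12*x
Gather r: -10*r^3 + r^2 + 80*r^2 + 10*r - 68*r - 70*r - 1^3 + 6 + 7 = -10*r^3 + 81*r^2 - 128*r + 12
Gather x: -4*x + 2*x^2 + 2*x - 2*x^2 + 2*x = 0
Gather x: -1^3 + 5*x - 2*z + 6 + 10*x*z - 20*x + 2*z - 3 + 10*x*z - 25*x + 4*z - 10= x*(20*z - 40) + 4*z - 8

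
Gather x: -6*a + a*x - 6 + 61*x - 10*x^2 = -6*a - 10*x^2 + x*(a + 61) - 6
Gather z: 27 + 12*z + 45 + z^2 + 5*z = z^2 + 17*z + 72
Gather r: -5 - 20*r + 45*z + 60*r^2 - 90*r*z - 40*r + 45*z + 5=60*r^2 + r*(-90*z - 60) + 90*z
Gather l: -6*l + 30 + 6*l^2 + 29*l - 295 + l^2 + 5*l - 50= 7*l^2 + 28*l - 315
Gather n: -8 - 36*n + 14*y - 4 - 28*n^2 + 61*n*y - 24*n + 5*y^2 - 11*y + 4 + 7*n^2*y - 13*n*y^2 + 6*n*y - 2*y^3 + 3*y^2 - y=n^2*(7*y - 28) + n*(-13*y^2 + 67*y - 60) - 2*y^3 + 8*y^2 + 2*y - 8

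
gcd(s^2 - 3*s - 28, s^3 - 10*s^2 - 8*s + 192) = s + 4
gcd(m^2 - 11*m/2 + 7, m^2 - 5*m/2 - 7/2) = m - 7/2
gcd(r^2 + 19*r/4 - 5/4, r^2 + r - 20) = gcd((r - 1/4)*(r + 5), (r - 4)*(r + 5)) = r + 5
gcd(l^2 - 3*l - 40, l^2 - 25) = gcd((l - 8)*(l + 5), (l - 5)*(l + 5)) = l + 5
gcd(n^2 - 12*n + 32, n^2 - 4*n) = n - 4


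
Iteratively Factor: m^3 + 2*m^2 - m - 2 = (m + 1)*(m^2 + m - 2) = (m - 1)*(m + 1)*(m + 2)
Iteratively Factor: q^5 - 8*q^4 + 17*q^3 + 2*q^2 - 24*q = (q - 3)*(q^4 - 5*q^3 + 2*q^2 + 8*q) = (q - 4)*(q - 3)*(q^3 - q^2 - 2*q) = q*(q - 4)*(q - 3)*(q^2 - q - 2) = q*(q - 4)*(q - 3)*(q + 1)*(q - 2)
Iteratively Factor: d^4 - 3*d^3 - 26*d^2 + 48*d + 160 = (d + 4)*(d^3 - 7*d^2 + 2*d + 40) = (d - 5)*(d + 4)*(d^2 - 2*d - 8) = (d - 5)*(d - 4)*(d + 4)*(d + 2)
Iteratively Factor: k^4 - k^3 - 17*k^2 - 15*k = (k - 5)*(k^3 + 4*k^2 + 3*k) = (k - 5)*(k + 3)*(k^2 + k) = k*(k - 5)*(k + 3)*(k + 1)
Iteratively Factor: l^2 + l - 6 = (l + 3)*(l - 2)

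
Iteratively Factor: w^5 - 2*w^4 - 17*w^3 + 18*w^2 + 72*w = (w + 3)*(w^4 - 5*w^3 - 2*w^2 + 24*w) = (w + 2)*(w + 3)*(w^3 - 7*w^2 + 12*w) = (w - 4)*(w + 2)*(w + 3)*(w^2 - 3*w) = (w - 4)*(w - 3)*(w + 2)*(w + 3)*(w)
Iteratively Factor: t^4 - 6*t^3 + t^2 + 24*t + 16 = (t - 4)*(t^3 - 2*t^2 - 7*t - 4) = (t - 4)^2*(t^2 + 2*t + 1) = (t - 4)^2*(t + 1)*(t + 1)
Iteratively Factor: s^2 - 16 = (s - 4)*(s + 4)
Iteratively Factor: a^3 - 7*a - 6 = (a + 1)*(a^2 - a - 6) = (a - 3)*(a + 1)*(a + 2)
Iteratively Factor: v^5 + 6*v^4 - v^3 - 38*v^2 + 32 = (v + 1)*(v^4 + 5*v^3 - 6*v^2 - 32*v + 32) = (v + 1)*(v + 4)*(v^3 + v^2 - 10*v + 8) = (v + 1)*(v + 4)^2*(v^2 - 3*v + 2) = (v - 1)*(v + 1)*(v + 4)^2*(v - 2)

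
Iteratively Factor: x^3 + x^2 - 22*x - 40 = (x + 2)*(x^2 - x - 20) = (x - 5)*(x + 2)*(x + 4)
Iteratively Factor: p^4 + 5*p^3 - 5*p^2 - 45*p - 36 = (p + 4)*(p^3 + p^2 - 9*p - 9) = (p + 1)*(p + 4)*(p^2 - 9) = (p - 3)*(p + 1)*(p + 4)*(p + 3)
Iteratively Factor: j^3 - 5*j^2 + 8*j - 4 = (j - 2)*(j^2 - 3*j + 2) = (j - 2)*(j - 1)*(j - 2)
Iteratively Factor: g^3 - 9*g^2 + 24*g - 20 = (g - 2)*(g^2 - 7*g + 10) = (g - 5)*(g - 2)*(g - 2)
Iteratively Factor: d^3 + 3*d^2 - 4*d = (d)*(d^2 + 3*d - 4) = d*(d - 1)*(d + 4)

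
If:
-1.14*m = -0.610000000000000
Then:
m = 0.54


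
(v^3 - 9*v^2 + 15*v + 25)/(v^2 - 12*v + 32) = (v^3 - 9*v^2 + 15*v + 25)/(v^2 - 12*v + 32)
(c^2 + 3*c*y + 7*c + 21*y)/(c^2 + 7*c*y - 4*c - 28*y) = (c^2 + 3*c*y + 7*c + 21*y)/(c^2 + 7*c*y - 4*c - 28*y)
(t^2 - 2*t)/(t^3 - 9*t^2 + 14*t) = 1/(t - 7)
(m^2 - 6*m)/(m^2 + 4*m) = (m - 6)/(m + 4)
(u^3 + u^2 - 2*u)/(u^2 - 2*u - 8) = u*(u - 1)/(u - 4)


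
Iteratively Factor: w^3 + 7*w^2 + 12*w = (w + 4)*(w^2 + 3*w) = (w + 3)*(w + 4)*(w)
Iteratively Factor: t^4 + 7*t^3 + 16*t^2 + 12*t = (t + 3)*(t^3 + 4*t^2 + 4*t) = t*(t + 3)*(t^2 + 4*t + 4) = t*(t + 2)*(t + 3)*(t + 2)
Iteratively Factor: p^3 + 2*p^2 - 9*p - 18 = (p - 3)*(p^2 + 5*p + 6) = (p - 3)*(p + 2)*(p + 3)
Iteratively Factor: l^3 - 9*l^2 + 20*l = (l)*(l^2 - 9*l + 20) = l*(l - 4)*(l - 5)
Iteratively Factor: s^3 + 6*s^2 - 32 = (s - 2)*(s^2 + 8*s + 16) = (s - 2)*(s + 4)*(s + 4)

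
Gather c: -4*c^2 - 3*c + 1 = -4*c^2 - 3*c + 1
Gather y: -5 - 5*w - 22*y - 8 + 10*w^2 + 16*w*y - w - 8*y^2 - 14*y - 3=10*w^2 - 6*w - 8*y^2 + y*(16*w - 36) - 16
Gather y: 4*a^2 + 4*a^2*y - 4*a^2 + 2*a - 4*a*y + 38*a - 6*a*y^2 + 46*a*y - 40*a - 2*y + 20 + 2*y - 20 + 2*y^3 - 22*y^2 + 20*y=2*y^3 + y^2*(-6*a - 22) + y*(4*a^2 + 42*a + 20)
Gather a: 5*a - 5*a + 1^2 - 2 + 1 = 0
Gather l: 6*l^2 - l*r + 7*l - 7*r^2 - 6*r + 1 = 6*l^2 + l*(7 - r) - 7*r^2 - 6*r + 1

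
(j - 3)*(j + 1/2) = j^2 - 5*j/2 - 3/2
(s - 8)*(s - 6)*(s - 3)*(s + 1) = s^4 - 16*s^3 + 73*s^2 - 54*s - 144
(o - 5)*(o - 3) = o^2 - 8*o + 15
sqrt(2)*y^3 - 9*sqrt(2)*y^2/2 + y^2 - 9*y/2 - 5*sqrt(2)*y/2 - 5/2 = (y - 5)*(y + sqrt(2)/2)*(sqrt(2)*y + sqrt(2)/2)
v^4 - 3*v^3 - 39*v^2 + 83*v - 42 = (v - 7)*(v - 1)^2*(v + 6)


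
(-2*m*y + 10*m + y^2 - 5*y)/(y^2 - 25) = (-2*m + y)/(y + 5)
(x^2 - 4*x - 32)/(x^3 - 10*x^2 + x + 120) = (x + 4)/(x^2 - 2*x - 15)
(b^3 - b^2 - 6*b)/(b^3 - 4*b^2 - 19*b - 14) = b*(b - 3)/(b^2 - 6*b - 7)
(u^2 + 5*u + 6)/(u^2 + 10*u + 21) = (u + 2)/(u + 7)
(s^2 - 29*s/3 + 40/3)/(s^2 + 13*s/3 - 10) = (s - 8)/(s + 6)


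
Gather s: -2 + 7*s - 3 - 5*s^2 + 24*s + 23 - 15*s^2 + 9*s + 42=-20*s^2 + 40*s + 60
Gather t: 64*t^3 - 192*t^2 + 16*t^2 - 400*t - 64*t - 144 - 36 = 64*t^3 - 176*t^2 - 464*t - 180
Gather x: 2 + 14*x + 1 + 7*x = 21*x + 3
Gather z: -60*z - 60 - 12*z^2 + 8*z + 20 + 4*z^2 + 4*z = -8*z^2 - 48*z - 40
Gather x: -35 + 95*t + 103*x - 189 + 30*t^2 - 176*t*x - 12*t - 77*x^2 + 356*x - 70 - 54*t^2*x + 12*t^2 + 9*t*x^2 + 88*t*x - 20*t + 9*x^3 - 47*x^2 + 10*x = 42*t^2 + 63*t + 9*x^3 + x^2*(9*t - 124) + x*(-54*t^2 - 88*t + 469) - 294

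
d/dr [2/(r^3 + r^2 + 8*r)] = 2*(-3*r^2 - 2*r - 8)/(r^2*(r^2 + r + 8)^2)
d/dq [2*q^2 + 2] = 4*q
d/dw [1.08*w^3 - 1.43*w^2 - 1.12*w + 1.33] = 3.24*w^2 - 2.86*w - 1.12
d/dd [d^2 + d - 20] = 2*d + 1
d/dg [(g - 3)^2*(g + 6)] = 3*g^2 - 27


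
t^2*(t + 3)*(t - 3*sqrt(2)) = t^4 - 3*sqrt(2)*t^3 + 3*t^3 - 9*sqrt(2)*t^2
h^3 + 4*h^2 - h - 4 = (h - 1)*(h + 1)*(h + 4)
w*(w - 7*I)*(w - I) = w^3 - 8*I*w^2 - 7*w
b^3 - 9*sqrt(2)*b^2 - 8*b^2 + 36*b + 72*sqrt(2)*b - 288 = (b - 8)*(b - 6*sqrt(2))*(b - 3*sqrt(2))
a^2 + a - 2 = (a - 1)*(a + 2)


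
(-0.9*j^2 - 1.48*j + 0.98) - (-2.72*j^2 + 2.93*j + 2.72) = 1.82*j^2 - 4.41*j - 1.74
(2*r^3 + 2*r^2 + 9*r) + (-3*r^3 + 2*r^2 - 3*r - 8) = -r^3 + 4*r^2 + 6*r - 8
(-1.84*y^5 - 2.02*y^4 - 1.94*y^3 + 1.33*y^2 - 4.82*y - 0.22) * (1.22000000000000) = -2.2448*y^5 - 2.4644*y^4 - 2.3668*y^3 + 1.6226*y^2 - 5.8804*y - 0.2684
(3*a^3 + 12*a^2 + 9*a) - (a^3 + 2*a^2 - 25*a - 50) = 2*a^3 + 10*a^2 + 34*a + 50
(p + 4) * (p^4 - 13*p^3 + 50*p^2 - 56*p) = p^5 - 9*p^4 - 2*p^3 + 144*p^2 - 224*p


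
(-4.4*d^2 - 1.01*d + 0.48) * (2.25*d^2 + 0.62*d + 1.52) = -9.9*d^4 - 5.0005*d^3 - 6.2342*d^2 - 1.2376*d + 0.7296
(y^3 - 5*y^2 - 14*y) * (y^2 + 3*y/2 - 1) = y^5 - 7*y^4/2 - 45*y^3/2 - 16*y^2 + 14*y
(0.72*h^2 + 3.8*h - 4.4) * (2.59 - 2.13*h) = -1.5336*h^3 - 6.2292*h^2 + 19.214*h - 11.396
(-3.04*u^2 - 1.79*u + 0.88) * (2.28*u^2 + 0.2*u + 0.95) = -6.9312*u^4 - 4.6892*u^3 - 1.2396*u^2 - 1.5245*u + 0.836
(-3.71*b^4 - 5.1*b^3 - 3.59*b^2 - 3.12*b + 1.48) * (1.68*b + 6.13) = -6.2328*b^5 - 31.3103*b^4 - 37.2942*b^3 - 27.2483*b^2 - 16.6392*b + 9.0724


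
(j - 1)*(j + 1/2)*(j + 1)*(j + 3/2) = j^4 + 2*j^3 - j^2/4 - 2*j - 3/4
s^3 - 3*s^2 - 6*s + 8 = (s - 4)*(s - 1)*(s + 2)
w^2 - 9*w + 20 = (w - 5)*(w - 4)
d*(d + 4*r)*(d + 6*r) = d^3 + 10*d^2*r + 24*d*r^2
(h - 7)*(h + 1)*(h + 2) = h^3 - 4*h^2 - 19*h - 14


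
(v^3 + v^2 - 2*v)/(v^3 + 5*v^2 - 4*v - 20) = v*(v - 1)/(v^2 + 3*v - 10)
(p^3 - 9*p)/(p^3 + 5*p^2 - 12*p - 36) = p*(p + 3)/(p^2 + 8*p + 12)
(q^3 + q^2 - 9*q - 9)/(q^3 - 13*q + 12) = (q^2 + 4*q + 3)/(q^2 + 3*q - 4)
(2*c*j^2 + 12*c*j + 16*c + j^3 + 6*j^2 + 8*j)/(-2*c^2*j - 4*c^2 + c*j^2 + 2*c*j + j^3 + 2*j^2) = (-j - 4)/(c - j)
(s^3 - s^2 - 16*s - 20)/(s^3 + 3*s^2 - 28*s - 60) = (s + 2)/(s + 6)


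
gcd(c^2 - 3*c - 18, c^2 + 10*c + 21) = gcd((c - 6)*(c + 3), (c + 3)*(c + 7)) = c + 3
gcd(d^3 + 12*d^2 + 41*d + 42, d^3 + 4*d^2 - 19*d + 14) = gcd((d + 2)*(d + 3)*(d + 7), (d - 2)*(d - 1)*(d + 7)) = d + 7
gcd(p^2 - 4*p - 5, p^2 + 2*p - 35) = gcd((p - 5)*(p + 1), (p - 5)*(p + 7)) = p - 5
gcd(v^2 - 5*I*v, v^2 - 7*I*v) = v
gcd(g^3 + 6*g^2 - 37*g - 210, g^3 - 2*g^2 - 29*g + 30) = g^2 - g - 30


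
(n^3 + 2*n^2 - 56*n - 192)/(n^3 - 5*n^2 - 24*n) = (n^2 + 10*n + 24)/(n*(n + 3))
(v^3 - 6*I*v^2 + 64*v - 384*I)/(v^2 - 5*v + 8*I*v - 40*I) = (v^2 - 14*I*v - 48)/(v - 5)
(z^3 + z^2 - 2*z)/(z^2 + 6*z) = (z^2 + z - 2)/(z + 6)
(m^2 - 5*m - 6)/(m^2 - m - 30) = (m + 1)/(m + 5)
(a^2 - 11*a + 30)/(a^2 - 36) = (a - 5)/(a + 6)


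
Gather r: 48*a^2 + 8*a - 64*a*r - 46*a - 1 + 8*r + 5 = 48*a^2 - 38*a + r*(8 - 64*a) + 4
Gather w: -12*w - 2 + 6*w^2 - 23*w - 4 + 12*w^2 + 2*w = 18*w^2 - 33*w - 6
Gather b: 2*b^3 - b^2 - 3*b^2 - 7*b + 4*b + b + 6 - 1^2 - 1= 2*b^3 - 4*b^2 - 2*b + 4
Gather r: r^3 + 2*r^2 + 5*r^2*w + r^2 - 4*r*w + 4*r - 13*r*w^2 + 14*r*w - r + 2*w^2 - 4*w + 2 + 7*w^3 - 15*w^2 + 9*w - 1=r^3 + r^2*(5*w + 3) + r*(-13*w^2 + 10*w + 3) + 7*w^3 - 13*w^2 + 5*w + 1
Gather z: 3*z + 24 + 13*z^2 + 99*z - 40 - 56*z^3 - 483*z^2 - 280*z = -56*z^3 - 470*z^2 - 178*z - 16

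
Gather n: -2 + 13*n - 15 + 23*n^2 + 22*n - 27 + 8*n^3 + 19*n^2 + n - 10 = 8*n^3 + 42*n^2 + 36*n - 54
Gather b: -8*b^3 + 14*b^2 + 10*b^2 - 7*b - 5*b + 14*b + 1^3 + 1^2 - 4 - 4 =-8*b^3 + 24*b^2 + 2*b - 6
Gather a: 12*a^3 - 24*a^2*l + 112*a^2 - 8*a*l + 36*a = 12*a^3 + a^2*(112 - 24*l) + a*(36 - 8*l)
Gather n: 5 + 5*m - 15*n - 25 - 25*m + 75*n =-20*m + 60*n - 20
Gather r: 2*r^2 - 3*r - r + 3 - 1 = 2*r^2 - 4*r + 2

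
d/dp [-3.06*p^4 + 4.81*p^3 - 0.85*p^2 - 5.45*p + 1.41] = -12.24*p^3 + 14.43*p^2 - 1.7*p - 5.45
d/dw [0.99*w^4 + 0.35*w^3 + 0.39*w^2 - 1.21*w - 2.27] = 3.96*w^3 + 1.05*w^2 + 0.78*w - 1.21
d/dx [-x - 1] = -1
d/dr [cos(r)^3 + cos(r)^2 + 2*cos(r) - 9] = (3*sin(r)^2 - 2*cos(r) - 5)*sin(r)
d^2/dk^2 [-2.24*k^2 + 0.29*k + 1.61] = -4.48000000000000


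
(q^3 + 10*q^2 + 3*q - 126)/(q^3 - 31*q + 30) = (q^2 + 4*q - 21)/(q^2 - 6*q + 5)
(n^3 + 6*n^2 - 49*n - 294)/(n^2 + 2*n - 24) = (n^2 - 49)/(n - 4)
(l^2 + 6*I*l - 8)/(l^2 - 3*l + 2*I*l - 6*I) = (l + 4*I)/(l - 3)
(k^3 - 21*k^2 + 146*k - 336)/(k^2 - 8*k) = k - 13 + 42/k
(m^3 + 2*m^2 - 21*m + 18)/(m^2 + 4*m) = (m^3 + 2*m^2 - 21*m + 18)/(m*(m + 4))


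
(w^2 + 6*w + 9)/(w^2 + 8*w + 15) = (w + 3)/(w + 5)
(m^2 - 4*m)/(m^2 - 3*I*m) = (m - 4)/(m - 3*I)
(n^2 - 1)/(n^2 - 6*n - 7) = (n - 1)/(n - 7)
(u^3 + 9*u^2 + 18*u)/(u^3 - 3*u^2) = (u^2 + 9*u + 18)/(u*(u - 3))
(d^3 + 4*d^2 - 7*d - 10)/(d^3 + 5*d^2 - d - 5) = (d - 2)/(d - 1)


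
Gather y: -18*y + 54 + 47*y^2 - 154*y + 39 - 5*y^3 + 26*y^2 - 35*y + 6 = -5*y^3 + 73*y^2 - 207*y + 99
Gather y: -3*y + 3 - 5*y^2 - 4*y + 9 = -5*y^2 - 7*y + 12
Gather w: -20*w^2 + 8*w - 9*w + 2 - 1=-20*w^2 - w + 1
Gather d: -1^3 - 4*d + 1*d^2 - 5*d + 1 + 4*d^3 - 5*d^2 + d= 4*d^3 - 4*d^2 - 8*d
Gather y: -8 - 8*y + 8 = -8*y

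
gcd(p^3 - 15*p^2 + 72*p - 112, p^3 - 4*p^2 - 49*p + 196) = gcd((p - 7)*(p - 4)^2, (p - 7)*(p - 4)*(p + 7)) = p^2 - 11*p + 28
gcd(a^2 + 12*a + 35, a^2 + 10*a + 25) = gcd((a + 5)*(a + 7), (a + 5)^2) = a + 5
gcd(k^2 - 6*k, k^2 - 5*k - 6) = k - 6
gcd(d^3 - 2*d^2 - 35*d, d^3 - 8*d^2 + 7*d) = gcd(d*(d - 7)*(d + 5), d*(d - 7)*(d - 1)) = d^2 - 7*d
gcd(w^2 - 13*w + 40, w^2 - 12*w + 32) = w - 8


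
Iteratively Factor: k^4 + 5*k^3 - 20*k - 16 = (k - 2)*(k^3 + 7*k^2 + 14*k + 8) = (k - 2)*(k + 4)*(k^2 + 3*k + 2) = (k - 2)*(k + 1)*(k + 4)*(k + 2)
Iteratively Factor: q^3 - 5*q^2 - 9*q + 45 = (q + 3)*(q^2 - 8*q + 15) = (q - 3)*(q + 3)*(q - 5)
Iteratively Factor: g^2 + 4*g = (g + 4)*(g)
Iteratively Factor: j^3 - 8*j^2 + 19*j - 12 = (j - 1)*(j^2 - 7*j + 12) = (j - 4)*(j - 1)*(j - 3)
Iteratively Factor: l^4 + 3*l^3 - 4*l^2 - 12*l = (l)*(l^3 + 3*l^2 - 4*l - 12) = l*(l + 3)*(l^2 - 4) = l*(l + 2)*(l + 3)*(l - 2)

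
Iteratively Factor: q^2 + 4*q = (q)*(q + 4)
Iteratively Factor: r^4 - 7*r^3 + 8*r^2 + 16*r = (r - 4)*(r^3 - 3*r^2 - 4*r) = r*(r - 4)*(r^2 - 3*r - 4) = r*(r - 4)^2*(r + 1)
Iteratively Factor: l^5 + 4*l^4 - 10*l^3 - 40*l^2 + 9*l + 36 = (l + 1)*(l^4 + 3*l^3 - 13*l^2 - 27*l + 36) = (l - 3)*(l + 1)*(l^3 + 6*l^2 + 5*l - 12) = (l - 3)*(l - 1)*(l + 1)*(l^2 + 7*l + 12) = (l - 3)*(l - 1)*(l + 1)*(l + 4)*(l + 3)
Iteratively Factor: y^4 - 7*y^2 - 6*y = (y)*(y^3 - 7*y - 6) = y*(y + 1)*(y^2 - y - 6) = y*(y - 3)*(y + 1)*(y + 2)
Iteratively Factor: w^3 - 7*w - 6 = (w + 1)*(w^2 - w - 6) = (w + 1)*(w + 2)*(w - 3)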